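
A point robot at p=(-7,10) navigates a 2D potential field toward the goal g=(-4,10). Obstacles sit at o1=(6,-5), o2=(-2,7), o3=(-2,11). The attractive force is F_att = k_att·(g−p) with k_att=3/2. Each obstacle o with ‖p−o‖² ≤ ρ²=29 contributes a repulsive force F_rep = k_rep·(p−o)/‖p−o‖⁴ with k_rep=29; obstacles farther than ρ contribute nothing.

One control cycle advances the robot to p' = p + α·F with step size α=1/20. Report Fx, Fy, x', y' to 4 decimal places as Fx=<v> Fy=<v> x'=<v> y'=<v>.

F_att = 3/2·(g−p) = 3/2·(3,0) = (4.5000,0.0000)
o1: d²=394 > ρ²=29 → inactive
o2: d²=34 > ρ²=29 → inactive
o3: d²=26 ≤ ρ²=29; F_rep = 29·(-5,-1)/26² = (-0.2145,-0.0429)
F = F_att + ΣF_rep = (4.2855,-0.0429)
p' = p + 1/20·F = (-6.7857,9.9979)

Fx=4.2855 Fy=-0.0429 x'=-6.7857 y'=9.9979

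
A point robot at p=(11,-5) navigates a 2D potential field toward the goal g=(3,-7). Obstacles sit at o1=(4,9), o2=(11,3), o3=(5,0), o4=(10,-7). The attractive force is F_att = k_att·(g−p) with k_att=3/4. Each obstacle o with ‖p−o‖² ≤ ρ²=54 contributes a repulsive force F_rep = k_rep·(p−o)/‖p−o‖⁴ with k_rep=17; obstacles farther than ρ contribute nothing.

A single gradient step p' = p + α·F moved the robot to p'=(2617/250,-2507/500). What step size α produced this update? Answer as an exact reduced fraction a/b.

α = 1/10

F_att = 3/4·(g−p) = 3/4·(-8,-2) = (-6.0000,-1.5000)
o1: d²=245 > ρ²=54 → inactive
o2: d²=64 > ρ²=54 → inactive
o3: d²=61 > ρ²=54 → inactive
o4: d²=5 ≤ ρ²=54; F_rep = 17·(1,2)/5² = (0.6800,1.3600)
F = F_att + ΣF_rep = (-5.3200,-0.1400)
Δp = p'−p = (-0.5320,-0.0140); α = Δx/Fx = (-133/250) / (-133/25) = 1/10
check: Δy/Fy = (-7/500) / (-7/50) = 1/10 ✓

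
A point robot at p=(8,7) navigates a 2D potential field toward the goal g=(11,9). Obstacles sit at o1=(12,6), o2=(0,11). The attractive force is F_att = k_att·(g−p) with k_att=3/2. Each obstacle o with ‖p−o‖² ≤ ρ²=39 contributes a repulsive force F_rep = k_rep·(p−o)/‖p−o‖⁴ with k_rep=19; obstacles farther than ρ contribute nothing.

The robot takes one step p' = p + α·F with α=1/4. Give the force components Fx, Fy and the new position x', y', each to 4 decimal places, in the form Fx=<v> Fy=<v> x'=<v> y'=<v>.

F_att = 3/2·(g−p) = 3/2·(3,2) = (4.5000,3.0000)
o1: d²=17 ≤ ρ²=39; F_rep = 19·(-4,1)/17² = (-0.2630,0.0657)
o2: d²=80 > ρ²=39 → inactive
F = F_att + ΣF_rep = (4.2370,3.0657)
p' = p + 1/4·F = (9.0593,7.7664)

Fx=4.2370 Fy=3.0657 x'=9.0593 y'=7.7664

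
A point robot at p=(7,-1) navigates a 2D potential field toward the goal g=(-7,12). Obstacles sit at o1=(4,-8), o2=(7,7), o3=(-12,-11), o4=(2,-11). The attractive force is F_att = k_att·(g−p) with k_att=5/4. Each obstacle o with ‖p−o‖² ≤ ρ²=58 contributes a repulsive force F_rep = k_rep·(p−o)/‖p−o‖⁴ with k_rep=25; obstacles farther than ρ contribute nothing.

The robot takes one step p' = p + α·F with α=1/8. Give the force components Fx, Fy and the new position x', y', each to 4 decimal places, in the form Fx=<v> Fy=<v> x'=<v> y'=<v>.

F_att = 5/4·(g−p) = 5/4·(-14,13) = (-17.5000,16.2500)
o1: d²=58 ≤ ρ²=58; F_rep = 25·(3,7)/58² = (0.0223,0.0520)
o2: d²=64 > ρ²=58 → inactive
o3: d²=461 > ρ²=58 → inactive
o4: d²=125 > ρ²=58 → inactive
F = F_att + ΣF_rep = (-17.4777,16.3020)
p' = p + 1/8·F = (4.8153,1.0378)

Fx=-17.4777 Fy=16.3020 x'=4.8153 y'=1.0378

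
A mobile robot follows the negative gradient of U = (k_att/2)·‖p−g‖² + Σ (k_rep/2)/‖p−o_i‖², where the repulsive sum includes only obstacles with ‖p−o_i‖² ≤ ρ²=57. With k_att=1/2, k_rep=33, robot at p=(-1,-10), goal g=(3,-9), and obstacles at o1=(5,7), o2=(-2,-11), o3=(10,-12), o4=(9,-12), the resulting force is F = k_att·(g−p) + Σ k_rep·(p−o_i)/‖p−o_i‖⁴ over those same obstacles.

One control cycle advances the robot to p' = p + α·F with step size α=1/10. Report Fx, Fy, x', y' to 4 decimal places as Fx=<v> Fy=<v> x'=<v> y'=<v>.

Fx=10.2500 Fy=8.7500 x'=0.0250 y'=-9.1250

F_att = 1/2·(g−p) = 1/2·(4,1) = (2.0000,0.5000)
o1: d²=325 > ρ²=57 → inactive
o2: d²=2 ≤ ρ²=57; F_rep = 33·(1,1)/2² = (8.2500,8.2500)
o3: d²=125 > ρ²=57 → inactive
o4: d²=104 > ρ²=57 → inactive
F = F_att + ΣF_rep = (10.2500,8.7500)
p' = p + 1/10·F = (0.0250,-9.1250)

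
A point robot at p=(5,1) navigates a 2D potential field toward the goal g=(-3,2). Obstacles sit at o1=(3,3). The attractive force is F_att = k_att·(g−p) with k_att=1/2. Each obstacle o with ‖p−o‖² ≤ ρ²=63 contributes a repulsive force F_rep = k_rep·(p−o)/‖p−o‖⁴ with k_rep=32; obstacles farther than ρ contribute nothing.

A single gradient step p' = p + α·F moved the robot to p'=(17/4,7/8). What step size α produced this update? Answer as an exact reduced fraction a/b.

F_att = 1/2·(g−p) = 1/2·(-8,1) = (-4.0000,0.5000)
o1: d²=8 ≤ ρ²=63; F_rep = 32·(2,-2)/8² = (1.0000,-1.0000)
F = F_att + ΣF_rep = (-3.0000,-0.5000)
Δp = p'−p = (-0.7500,-0.1250); α = Δx/Fx = (-3/4) / (-3) = 1/4
check: Δy/Fy = (-1/8) / (-1/2) = 1/4 ✓

α = 1/4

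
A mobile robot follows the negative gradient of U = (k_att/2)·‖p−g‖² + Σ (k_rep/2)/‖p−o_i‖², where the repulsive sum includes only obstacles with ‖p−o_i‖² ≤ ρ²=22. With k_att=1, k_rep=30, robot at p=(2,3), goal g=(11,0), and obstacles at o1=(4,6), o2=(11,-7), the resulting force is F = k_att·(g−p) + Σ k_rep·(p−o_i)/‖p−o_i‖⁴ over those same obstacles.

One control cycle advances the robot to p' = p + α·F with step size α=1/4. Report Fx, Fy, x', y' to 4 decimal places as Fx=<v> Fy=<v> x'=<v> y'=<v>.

Fx=8.6450 Fy=-3.5325 x'=4.1612 y'=2.1169

F_att = 1·(g−p) = 1·(9,-3) = (9.0000,-3.0000)
o1: d²=13 ≤ ρ²=22; F_rep = 30·(-2,-3)/13² = (-0.3550,-0.5325)
o2: d²=181 > ρ²=22 → inactive
F = F_att + ΣF_rep = (8.6450,-3.5325)
p' = p + 1/4·F = (4.1612,2.1169)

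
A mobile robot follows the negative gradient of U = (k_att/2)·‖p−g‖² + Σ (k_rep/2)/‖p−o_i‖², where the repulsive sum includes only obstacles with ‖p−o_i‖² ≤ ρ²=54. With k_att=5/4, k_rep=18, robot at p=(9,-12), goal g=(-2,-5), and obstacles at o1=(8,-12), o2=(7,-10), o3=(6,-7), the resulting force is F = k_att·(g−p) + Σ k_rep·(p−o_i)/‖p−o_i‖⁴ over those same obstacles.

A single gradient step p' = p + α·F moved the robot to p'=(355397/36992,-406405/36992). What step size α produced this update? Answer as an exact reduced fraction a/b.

F_att = 5/4·(g−p) = 5/4·(-11,7) = (-13.7500,8.7500)
o1: d²=1 ≤ ρ²=54; F_rep = 18·(1,0)/1² = (18.0000,0.0000)
o2: d²=8 ≤ ρ²=54; F_rep = 18·(2,-2)/8² = (0.5625,-0.5625)
o3: d²=34 ≤ ρ²=54; F_rep = 18·(3,-5)/34² = (0.0467,-0.0779)
F = F_att + ΣF_rep = (4.8592,8.1096)
Δp = p'−p = (0.6074,1.0137); α = Δx/Fx = (22469/36992) / (22469/4624) = 1/8
check: Δy/Fy = (37499/36992) / (37499/4624) = 1/8 ✓

α = 1/8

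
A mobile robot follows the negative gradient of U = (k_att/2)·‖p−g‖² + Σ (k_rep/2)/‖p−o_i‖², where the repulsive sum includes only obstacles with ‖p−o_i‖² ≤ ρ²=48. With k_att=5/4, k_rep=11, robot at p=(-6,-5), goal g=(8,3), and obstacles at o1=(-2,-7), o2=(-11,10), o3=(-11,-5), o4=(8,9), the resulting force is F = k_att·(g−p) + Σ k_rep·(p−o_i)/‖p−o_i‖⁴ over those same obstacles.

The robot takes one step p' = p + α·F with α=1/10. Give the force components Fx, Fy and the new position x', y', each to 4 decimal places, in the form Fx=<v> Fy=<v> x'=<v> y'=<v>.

F_att = 5/4·(g−p) = 5/4·(14,8) = (17.5000,10.0000)
o1: d²=20 ≤ ρ²=48; F_rep = 11·(-4,2)/20² = (-0.1100,0.0550)
o2: d²=250 > ρ²=48 → inactive
o3: d²=25 ≤ ρ²=48; F_rep = 11·(5,0)/25² = (0.0880,0.0000)
o4: d²=392 > ρ²=48 → inactive
F = F_att + ΣF_rep = (17.4780,10.0550)
p' = p + 1/10·F = (-4.2522,-3.9945)

Fx=17.4780 Fy=10.0550 x'=-4.2522 y'=-3.9945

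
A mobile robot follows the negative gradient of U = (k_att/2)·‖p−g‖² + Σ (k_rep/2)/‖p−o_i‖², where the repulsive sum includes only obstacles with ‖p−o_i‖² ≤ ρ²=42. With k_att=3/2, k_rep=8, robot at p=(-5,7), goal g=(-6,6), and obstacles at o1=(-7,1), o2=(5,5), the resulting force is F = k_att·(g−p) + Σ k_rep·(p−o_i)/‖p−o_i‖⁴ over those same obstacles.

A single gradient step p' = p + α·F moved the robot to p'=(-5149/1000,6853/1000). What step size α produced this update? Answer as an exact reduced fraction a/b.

F_att = 3/2·(g−p) = 3/2·(-1,-1) = (-1.5000,-1.5000)
o1: d²=40 ≤ ρ²=42; F_rep = 8·(2,6)/40² = (0.0100,0.0300)
o2: d²=104 > ρ²=42 → inactive
F = F_att + ΣF_rep = (-1.4900,-1.4700)
Δp = p'−p = (-0.1490,-0.1470); α = Δx/Fx = (-149/1000) / (-149/100) = 1/10
check: Δy/Fy = (-147/1000) / (-147/100) = 1/10 ✓

α = 1/10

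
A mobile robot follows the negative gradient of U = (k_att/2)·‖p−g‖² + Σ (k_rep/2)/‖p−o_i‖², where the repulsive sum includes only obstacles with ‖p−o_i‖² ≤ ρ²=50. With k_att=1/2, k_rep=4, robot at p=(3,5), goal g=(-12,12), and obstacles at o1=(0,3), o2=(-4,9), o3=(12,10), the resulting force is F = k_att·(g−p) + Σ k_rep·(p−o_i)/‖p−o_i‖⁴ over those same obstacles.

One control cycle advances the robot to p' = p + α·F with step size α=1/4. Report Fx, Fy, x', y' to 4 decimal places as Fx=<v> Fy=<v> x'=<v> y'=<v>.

Fx=-7.4290 Fy=3.5473 x'=1.1428 y'=5.8868

F_att = 1/2·(g−p) = 1/2·(-15,7) = (-7.5000,3.5000)
o1: d²=13 ≤ ρ²=50; F_rep = 4·(3,2)/13² = (0.0710,0.0473)
o2: d²=65 > ρ²=50 → inactive
o3: d²=106 > ρ²=50 → inactive
F = F_att + ΣF_rep = (-7.4290,3.5473)
p' = p + 1/4·F = (1.1428,5.8868)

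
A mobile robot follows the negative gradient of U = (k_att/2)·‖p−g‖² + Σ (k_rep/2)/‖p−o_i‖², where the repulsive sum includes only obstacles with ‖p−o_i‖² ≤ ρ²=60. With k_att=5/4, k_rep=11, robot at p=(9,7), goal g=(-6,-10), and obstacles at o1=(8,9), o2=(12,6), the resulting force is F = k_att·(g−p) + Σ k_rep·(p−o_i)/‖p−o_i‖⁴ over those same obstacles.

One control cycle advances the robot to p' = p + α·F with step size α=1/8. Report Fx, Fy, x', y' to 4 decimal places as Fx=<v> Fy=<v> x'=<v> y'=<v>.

Fx=-18.6400 Fy=-22.0200 x'=6.6700 y'=4.2475

F_att = 5/4·(g−p) = 5/4·(-15,-17) = (-18.7500,-21.2500)
o1: d²=5 ≤ ρ²=60; F_rep = 11·(1,-2)/5² = (0.4400,-0.8800)
o2: d²=10 ≤ ρ²=60; F_rep = 11·(-3,1)/10² = (-0.3300,0.1100)
F = F_att + ΣF_rep = (-18.6400,-22.0200)
p' = p + 1/8·F = (6.6700,4.2475)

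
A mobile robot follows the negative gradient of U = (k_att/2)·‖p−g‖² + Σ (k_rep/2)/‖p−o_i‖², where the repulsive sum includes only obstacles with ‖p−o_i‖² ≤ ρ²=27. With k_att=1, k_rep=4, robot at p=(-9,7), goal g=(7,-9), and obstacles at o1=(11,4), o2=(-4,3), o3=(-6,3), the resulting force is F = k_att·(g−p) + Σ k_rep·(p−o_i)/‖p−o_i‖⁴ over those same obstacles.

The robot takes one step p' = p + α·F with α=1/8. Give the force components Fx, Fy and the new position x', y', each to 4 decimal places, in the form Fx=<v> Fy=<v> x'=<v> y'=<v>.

F_att = 1·(g−p) = 1·(16,-16) = (16.0000,-16.0000)
o1: d²=409 > ρ²=27 → inactive
o2: d²=41 > ρ²=27 → inactive
o3: d²=25 ≤ ρ²=27; F_rep = 4·(-3,4)/25² = (-0.0192,0.0256)
F = F_att + ΣF_rep = (15.9808,-15.9744)
p' = p + 1/8·F = (-7.0024,5.0032)

Fx=15.9808 Fy=-15.9744 x'=-7.0024 y'=5.0032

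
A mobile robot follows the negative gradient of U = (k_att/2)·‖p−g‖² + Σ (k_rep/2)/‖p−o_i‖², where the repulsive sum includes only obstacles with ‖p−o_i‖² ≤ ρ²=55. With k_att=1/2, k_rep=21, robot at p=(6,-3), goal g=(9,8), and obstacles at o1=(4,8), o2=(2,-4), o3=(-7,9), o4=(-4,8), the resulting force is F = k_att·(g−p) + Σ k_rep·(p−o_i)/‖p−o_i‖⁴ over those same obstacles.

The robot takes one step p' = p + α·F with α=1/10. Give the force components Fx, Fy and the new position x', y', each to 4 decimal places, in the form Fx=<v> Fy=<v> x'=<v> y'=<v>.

Fx=1.7907 Fy=5.5727 x'=6.1791 y'=-2.4427

F_att = 1/2·(g−p) = 1/2·(3,11) = (1.5000,5.5000)
o1: d²=125 > ρ²=55 → inactive
o2: d²=17 ≤ ρ²=55; F_rep = 21·(4,1)/17² = (0.2907,0.0727)
o3: d²=313 > ρ²=55 → inactive
o4: d²=221 > ρ²=55 → inactive
F = F_att + ΣF_rep = (1.7907,5.5727)
p' = p + 1/10·F = (6.1791,-2.4427)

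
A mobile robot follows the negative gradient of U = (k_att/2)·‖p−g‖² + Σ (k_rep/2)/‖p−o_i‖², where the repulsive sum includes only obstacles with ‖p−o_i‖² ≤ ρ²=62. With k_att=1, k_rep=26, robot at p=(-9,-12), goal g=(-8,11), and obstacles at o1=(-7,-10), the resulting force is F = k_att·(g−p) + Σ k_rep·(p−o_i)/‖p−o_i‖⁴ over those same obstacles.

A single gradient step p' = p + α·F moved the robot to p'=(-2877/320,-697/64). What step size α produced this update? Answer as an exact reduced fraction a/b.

α = 1/20

F_att = 1·(g−p) = 1·(1,23) = (1.0000,23.0000)
o1: d²=8 ≤ ρ²=62; F_rep = 26·(-2,-2)/8² = (-0.8125,-0.8125)
F = F_att + ΣF_rep = (0.1875,22.1875)
Δp = p'−p = (0.0094,1.1094); α = Δx/Fx = (3/320) / (3/16) = 1/20
check: Δy/Fy = (71/64) / (355/16) = 1/20 ✓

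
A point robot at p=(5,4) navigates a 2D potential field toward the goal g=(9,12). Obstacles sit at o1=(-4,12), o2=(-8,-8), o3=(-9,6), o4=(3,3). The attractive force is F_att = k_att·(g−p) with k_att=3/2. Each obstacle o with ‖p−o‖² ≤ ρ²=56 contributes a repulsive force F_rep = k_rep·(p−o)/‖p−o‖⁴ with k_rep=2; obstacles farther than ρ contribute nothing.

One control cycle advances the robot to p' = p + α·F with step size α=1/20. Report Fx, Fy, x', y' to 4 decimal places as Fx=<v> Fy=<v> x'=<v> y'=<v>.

Fx=6.1600 Fy=12.0800 x'=5.3080 y'=4.6040

F_att = 3/2·(g−p) = 3/2·(4,8) = (6.0000,12.0000)
o1: d²=145 > ρ²=56 → inactive
o2: d²=313 > ρ²=56 → inactive
o3: d²=200 > ρ²=56 → inactive
o4: d²=5 ≤ ρ²=56; F_rep = 2·(2,1)/5² = (0.1600,0.0800)
F = F_att + ΣF_rep = (6.1600,12.0800)
p' = p + 1/20·F = (5.3080,4.6040)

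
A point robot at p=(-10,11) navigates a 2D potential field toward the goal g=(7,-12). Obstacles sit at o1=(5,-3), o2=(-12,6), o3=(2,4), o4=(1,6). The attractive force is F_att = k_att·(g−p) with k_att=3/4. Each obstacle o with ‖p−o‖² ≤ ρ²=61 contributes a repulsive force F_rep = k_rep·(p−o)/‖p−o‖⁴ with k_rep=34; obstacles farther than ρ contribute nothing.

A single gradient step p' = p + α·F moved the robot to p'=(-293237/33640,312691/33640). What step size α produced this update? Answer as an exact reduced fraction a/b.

F_att = 3/4·(g−p) = 3/4·(17,-23) = (12.7500,-17.2500)
o1: d²=421 > ρ²=61 → inactive
o2: d²=29 ≤ ρ²=61; F_rep = 34·(2,5)/29² = (0.0809,0.2021)
o3: d²=193 > ρ²=61 → inactive
o4: d²=146 > ρ²=61 → inactive
F = F_att + ΣF_rep = (12.8309,-17.0479)
Δp = p'−p = (1.2831,-1.7048); α = Δx/Fx = (43163/33640) / (43163/3364) = 1/10
check: Δy/Fy = (-57349/33640) / (-57349/3364) = 1/10 ✓

α = 1/10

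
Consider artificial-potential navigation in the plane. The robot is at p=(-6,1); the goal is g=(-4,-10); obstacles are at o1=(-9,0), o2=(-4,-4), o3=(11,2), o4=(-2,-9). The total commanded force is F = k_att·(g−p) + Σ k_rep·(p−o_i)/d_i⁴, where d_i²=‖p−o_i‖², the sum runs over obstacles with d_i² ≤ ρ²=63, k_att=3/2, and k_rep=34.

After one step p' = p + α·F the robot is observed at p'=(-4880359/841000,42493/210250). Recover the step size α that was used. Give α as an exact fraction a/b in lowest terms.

F_att = 3/2·(g−p) = 3/2·(2,-11) = (3.0000,-16.5000)
o1: d²=10 ≤ ρ²=63; F_rep = 34·(3,1)/10² = (1.0200,0.3400)
o2: d²=29 ≤ ρ²=63; F_rep = 34·(-2,5)/29² = (-0.0809,0.2021)
o3: d²=290 > ρ²=63 → inactive
o4: d²=116 > ρ²=63 → inactive
F = F_att + ΣF_rep = (3.9391,-15.9579)
Δp = p'−p = (0.1970,-0.7979); α = Δx/Fx = (165641/841000) / (165641/42050) = 1/20
check: Δy/Fy = (-167757/210250) / (-335514/21025) = 1/20 ✓

α = 1/20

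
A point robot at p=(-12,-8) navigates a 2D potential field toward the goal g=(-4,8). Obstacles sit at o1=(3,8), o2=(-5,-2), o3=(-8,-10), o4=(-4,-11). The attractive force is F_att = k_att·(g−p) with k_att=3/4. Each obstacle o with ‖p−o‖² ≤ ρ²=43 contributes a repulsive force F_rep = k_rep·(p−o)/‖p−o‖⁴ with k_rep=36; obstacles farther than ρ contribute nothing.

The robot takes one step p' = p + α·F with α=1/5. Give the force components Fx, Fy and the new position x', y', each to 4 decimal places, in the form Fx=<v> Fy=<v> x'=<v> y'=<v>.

Fx=5.6400 Fy=12.1800 x'=-10.8720 y'=-5.5640

F_att = 3/4·(g−p) = 3/4·(8,16) = (6.0000,12.0000)
o1: d²=481 > ρ²=43 → inactive
o2: d²=85 > ρ²=43 → inactive
o3: d²=20 ≤ ρ²=43; F_rep = 36·(-4,2)/20² = (-0.3600,0.1800)
o4: d²=73 > ρ²=43 → inactive
F = F_att + ΣF_rep = (5.6400,12.1800)
p' = p + 1/5·F = (-10.8720,-5.5640)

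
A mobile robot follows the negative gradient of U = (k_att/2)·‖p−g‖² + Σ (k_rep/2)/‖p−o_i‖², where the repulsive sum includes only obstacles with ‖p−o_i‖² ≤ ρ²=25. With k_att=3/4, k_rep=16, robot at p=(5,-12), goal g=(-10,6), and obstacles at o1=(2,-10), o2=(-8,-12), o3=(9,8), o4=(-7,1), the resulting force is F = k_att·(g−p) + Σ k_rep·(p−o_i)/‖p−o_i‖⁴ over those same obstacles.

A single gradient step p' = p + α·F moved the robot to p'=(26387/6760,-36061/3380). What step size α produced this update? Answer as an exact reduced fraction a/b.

F_att = 3/4·(g−p) = 3/4·(-15,18) = (-11.2500,13.5000)
o1: d²=13 ≤ ρ²=25; F_rep = 16·(3,-2)/13² = (0.2840,-0.1893)
o2: d²=169 > ρ²=25 → inactive
o3: d²=416 > ρ²=25 → inactive
o4: d²=313 > ρ²=25 → inactive
F = F_att + ΣF_rep = (-10.9660,13.3107)
Δp = p'−p = (-1.0966,1.3311); α = Δx/Fx = (-7413/6760) / (-7413/676) = 1/10
check: Δy/Fy = (4499/3380) / (4499/338) = 1/10 ✓

α = 1/10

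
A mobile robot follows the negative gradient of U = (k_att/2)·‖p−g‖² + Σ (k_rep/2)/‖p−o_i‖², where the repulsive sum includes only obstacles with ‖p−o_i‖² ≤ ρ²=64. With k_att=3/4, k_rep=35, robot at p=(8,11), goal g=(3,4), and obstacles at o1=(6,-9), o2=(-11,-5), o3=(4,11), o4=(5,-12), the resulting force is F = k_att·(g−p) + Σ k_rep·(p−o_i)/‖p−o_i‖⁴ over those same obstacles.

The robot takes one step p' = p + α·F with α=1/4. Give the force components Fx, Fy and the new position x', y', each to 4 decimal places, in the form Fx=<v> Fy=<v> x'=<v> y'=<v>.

F_att = 3/4·(g−p) = 3/4·(-5,-7) = (-3.7500,-5.2500)
o1: d²=404 > ρ²=64 → inactive
o2: d²=617 > ρ²=64 → inactive
o3: d²=16 ≤ ρ²=64; F_rep = 35·(4,0)/16² = (0.5469,0.0000)
o4: d²=538 > ρ²=64 → inactive
F = F_att + ΣF_rep = (-3.2031,-5.2500)
p' = p + 1/4·F = (7.1992,9.6875)

Fx=-3.2031 Fy=-5.2500 x'=7.1992 y'=9.6875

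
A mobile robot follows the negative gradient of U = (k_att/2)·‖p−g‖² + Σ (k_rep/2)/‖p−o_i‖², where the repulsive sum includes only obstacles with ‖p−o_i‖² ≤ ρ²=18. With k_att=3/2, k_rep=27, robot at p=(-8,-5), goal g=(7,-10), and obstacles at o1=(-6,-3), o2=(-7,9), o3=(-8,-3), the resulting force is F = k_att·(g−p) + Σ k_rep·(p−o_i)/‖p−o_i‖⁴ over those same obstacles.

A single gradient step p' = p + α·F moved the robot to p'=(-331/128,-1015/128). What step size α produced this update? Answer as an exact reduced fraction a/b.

α = 1/4

F_att = 3/2·(g−p) = 3/2·(15,-5) = (22.5000,-7.5000)
o1: d²=8 ≤ ρ²=18; F_rep = 27·(-2,-2)/8² = (-0.8438,-0.8438)
o2: d²=197 > ρ²=18 → inactive
o3: d²=4 ≤ ρ²=18; F_rep = 27·(0,-2)/4² = (0.0000,-3.3750)
F = F_att + ΣF_rep = (21.6562,-11.7188)
Δp = p'−p = (5.4141,-2.9297); α = Δx/Fx = (693/128) / (693/32) = 1/4
check: Δy/Fy = (-375/128) / (-375/32) = 1/4 ✓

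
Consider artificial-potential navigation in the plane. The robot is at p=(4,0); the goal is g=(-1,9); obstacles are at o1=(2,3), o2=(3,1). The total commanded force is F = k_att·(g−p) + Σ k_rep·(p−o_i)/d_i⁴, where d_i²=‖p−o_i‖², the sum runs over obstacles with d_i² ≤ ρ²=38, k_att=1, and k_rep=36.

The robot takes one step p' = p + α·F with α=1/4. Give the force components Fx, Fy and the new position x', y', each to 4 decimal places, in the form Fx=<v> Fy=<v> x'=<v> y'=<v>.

F_att = 1·(g−p) = 1·(-5,9) = (-5.0000,9.0000)
o1: d²=13 ≤ ρ²=38; F_rep = 36·(2,-3)/13² = (0.4260,-0.6391)
o2: d²=2 ≤ ρ²=38; F_rep = 36·(1,-1)/2² = (9.0000,-9.0000)
F = F_att + ΣF_rep = (4.4260,-0.6391)
p' = p + 1/4·F = (5.1065,-0.1598)

Fx=4.4260 Fy=-0.6391 x'=5.1065 y'=-0.1598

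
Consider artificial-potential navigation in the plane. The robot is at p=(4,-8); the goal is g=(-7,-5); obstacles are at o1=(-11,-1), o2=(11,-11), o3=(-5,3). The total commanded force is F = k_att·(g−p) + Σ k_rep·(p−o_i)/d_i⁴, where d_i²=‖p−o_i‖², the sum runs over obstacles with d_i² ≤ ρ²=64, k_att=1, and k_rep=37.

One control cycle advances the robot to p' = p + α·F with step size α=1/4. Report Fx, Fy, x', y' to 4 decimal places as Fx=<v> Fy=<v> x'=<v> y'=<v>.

Fx=-11.0770 Fy=3.0330 x'=1.2308 y'=-7.2418

F_att = 1·(g−p) = 1·(-11,3) = (-11.0000,3.0000)
o1: d²=274 > ρ²=64 → inactive
o2: d²=58 ≤ ρ²=64; F_rep = 37·(-7,3)/58² = (-0.0770,0.0330)
o3: d²=202 > ρ²=64 → inactive
F = F_att + ΣF_rep = (-11.0770,3.0330)
p' = p + 1/4·F = (1.2308,-7.2418)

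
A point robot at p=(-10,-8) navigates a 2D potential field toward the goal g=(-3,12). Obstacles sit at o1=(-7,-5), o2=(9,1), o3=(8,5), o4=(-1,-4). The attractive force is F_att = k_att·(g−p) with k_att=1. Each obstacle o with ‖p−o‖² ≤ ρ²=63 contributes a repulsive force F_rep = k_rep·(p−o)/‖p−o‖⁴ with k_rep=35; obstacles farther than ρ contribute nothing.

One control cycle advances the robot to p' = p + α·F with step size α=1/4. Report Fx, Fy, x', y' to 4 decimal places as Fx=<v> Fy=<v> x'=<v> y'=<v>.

Fx=6.6759 Fy=19.6759 x'=-8.3310 y'=-3.0810

F_att = 1·(g−p) = 1·(7,20) = (7.0000,20.0000)
o1: d²=18 ≤ ρ²=63; F_rep = 35·(-3,-3)/18² = (-0.3241,-0.3241)
o2: d²=442 > ρ²=63 → inactive
o3: d²=493 > ρ²=63 → inactive
o4: d²=97 > ρ²=63 → inactive
F = F_att + ΣF_rep = (6.6759,19.6759)
p' = p + 1/4·F = (-8.3310,-3.0810)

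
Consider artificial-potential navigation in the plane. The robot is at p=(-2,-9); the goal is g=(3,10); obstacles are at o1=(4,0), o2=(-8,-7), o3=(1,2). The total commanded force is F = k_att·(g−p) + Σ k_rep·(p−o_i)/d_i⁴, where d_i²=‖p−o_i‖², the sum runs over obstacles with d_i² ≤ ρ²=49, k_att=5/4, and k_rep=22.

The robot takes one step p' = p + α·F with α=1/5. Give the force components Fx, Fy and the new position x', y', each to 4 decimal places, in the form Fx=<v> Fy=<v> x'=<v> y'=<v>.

F_att = 5/4·(g−p) = 5/4·(5,19) = (6.2500,23.7500)
o1: d²=117 > ρ²=49 → inactive
o2: d²=40 ≤ ρ²=49; F_rep = 22·(6,-2)/40² = (0.0825,-0.0275)
o3: d²=130 > ρ²=49 → inactive
F = F_att + ΣF_rep = (6.3325,23.7225)
p' = p + 1/5·F = (-0.7335,-4.2555)

Fx=6.3325 Fy=23.7225 x'=-0.7335 y'=-4.2555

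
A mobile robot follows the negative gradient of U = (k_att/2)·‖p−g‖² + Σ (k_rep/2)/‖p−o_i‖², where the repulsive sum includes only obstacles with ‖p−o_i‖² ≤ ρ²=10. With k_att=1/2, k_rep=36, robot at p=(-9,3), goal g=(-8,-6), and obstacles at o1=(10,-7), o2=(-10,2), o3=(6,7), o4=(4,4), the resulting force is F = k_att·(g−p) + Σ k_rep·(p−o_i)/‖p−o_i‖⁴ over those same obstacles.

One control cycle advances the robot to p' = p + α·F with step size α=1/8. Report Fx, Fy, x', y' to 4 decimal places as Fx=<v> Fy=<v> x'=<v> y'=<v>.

Fx=9.5000 Fy=4.5000 x'=-7.8125 y'=3.5625

F_att = 1/2·(g−p) = 1/2·(1,-9) = (0.5000,-4.5000)
o1: d²=461 > ρ²=10 → inactive
o2: d²=2 ≤ ρ²=10; F_rep = 36·(1,1)/2² = (9.0000,9.0000)
o3: d²=241 > ρ²=10 → inactive
o4: d²=170 > ρ²=10 → inactive
F = F_att + ΣF_rep = (9.5000,4.5000)
p' = p + 1/8·F = (-7.8125,3.5625)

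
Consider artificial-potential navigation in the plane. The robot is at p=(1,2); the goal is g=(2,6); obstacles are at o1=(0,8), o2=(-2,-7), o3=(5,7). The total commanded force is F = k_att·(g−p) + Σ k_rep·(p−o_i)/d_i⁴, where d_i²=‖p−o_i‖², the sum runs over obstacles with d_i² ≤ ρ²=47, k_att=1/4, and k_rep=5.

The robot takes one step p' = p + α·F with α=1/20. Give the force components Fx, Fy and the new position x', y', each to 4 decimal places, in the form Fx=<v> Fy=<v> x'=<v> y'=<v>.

Fx=0.2418 Fy=0.9632 x'=1.0121 y'=2.0482

F_att = 1/4·(g−p) = 1/4·(1,4) = (0.2500,1.0000)
o1: d²=37 ≤ ρ²=47; F_rep = 5·(1,-6)/37² = (0.0037,-0.0219)
o2: d²=90 > ρ²=47 → inactive
o3: d²=41 ≤ ρ²=47; F_rep = 5·(-4,-5)/41² = (-0.0119,-0.0149)
F = F_att + ΣF_rep = (0.2418,0.9632)
p' = p + 1/20·F = (1.0121,2.0482)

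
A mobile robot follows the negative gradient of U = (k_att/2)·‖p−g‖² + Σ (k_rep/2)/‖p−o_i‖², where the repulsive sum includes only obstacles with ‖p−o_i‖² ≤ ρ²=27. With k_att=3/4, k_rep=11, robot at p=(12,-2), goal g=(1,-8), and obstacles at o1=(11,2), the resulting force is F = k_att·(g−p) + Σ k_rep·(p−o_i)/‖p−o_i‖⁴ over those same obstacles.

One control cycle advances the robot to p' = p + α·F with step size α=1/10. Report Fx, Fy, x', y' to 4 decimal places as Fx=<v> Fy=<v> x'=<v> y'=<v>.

F_att = 3/4·(g−p) = 3/4·(-11,-6) = (-8.2500,-4.5000)
o1: d²=17 ≤ ρ²=27; F_rep = 11·(1,-4)/17² = (0.0381,-0.1522)
F = F_att + ΣF_rep = (-8.2119,-4.6522)
p' = p + 1/10·F = (11.1788,-2.4652)

Fx=-8.2119 Fy=-4.6522 x'=11.1788 y'=-2.4652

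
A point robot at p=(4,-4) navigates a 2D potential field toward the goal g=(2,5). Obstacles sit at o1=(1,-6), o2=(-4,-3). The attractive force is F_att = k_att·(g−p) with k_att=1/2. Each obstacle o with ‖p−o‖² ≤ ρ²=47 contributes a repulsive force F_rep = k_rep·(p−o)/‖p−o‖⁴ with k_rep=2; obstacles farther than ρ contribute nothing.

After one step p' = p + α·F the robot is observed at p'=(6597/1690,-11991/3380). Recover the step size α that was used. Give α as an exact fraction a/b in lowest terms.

F_att = 1/2·(g−p) = 1/2·(-2,9) = (-1.0000,4.5000)
o1: d²=13 ≤ ρ²=47; F_rep = 2·(3,2)/13² = (0.0355,0.0237)
o2: d²=65 > ρ²=47 → inactive
F = F_att + ΣF_rep = (-0.9645,4.5237)
Δp = p'−p = (-0.0964,0.4524); α = Δx/Fx = (-163/1690) / (-163/169) = 1/10
check: Δy/Fy = (1529/3380) / (1529/338) = 1/10 ✓

α = 1/10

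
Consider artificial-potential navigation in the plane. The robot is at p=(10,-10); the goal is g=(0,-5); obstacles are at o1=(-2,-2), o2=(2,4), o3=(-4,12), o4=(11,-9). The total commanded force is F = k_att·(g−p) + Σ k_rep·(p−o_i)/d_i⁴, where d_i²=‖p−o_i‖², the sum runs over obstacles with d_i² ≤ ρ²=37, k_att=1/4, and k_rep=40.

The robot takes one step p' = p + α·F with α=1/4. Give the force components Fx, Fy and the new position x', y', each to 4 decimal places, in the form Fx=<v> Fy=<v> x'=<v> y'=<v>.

F_att = 1/4·(g−p) = 1/4·(-10,5) = (-2.5000,1.2500)
o1: d²=208 > ρ²=37 → inactive
o2: d²=260 > ρ²=37 → inactive
o3: d²=680 > ρ²=37 → inactive
o4: d²=2 ≤ ρ²=37; F_rep = 40·(-1,-1)/2² = (-10.0000,-10.0000)
F = F_att + ΣF_rep = (-12.5000,-8.7500)
p' = p + 1/4·F = (6.8750,-12.1875)

Fx=-12.5000 Fy=-8.7500 x'=6.8750 y'=-12.1875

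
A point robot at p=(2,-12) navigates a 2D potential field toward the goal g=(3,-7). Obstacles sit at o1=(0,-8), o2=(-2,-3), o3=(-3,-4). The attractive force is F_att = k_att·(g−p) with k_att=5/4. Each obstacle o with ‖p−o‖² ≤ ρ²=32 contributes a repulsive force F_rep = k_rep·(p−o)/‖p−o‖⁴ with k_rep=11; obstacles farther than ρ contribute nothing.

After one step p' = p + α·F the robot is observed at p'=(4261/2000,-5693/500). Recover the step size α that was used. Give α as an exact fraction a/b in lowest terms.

α = 1/10

F_att = 5/4·(g−p) = 5/4·(1,5) = (1.2500,6.2500)
o1: d²=20 ≤ ρ²=32; F_rep = 11·(2,-4)/20² = (0.0550,-0.1100)
o2: d²=97 > ρ²=32 → inactive
o3: d²=89 > ρ²=32 → inactive
F = F_att + ΣF_rep = (1.3050,6.1400)
Δp = p'−p = (0.1305,0.6140); α = Δx/Fx = (261/2000) / (261/200) = 1/10
check: Δy/Fy = (307/500) / (307/50) = 1/10 ✓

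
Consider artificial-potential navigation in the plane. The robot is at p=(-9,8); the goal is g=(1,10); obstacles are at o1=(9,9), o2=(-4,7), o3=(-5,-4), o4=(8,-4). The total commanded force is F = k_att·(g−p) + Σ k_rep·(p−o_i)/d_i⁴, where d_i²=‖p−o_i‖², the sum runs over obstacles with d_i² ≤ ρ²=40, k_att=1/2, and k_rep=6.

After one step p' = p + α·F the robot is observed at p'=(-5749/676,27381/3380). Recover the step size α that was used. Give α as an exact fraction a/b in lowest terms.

α = 1/10

F_att = 1/2·(g−p) = 1/2·(10,2) = (5.0000,1.0000)
o1: d²=325 > ρ²=40 → inactive
o2: d²=26 ≤ ρ²=40; F_rep = 6·(-5,1)/26² = (-0.0444,0.0089)
o3: d²=160 > ρ²=40 → inactive
o4: d²=433 > ρ²=40 → inactive
F = F_att + ΣF_rep = (4.9556,1.0089)
Δp = p'−p = (0.4956,0.1009); α = Δx/Fx = (335/676) / (1675/338) = 1/10
check: Δy/Fy = (341/3380) / (341/338) = 1/10 ✓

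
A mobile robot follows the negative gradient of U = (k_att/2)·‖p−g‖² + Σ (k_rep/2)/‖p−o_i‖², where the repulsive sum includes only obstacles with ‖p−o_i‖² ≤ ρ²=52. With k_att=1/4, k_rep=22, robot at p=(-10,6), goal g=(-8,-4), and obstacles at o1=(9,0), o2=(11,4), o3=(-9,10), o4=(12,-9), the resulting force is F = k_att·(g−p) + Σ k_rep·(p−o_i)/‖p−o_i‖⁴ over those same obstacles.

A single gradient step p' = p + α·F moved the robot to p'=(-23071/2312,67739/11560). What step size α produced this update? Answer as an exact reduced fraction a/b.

α = 1/20

F_att = 1/4·(g−p) = 1/4·(2,-10) = (0.5000,-2.5000)
o1: d²=397 > ρ²=52 → inactive
o2: d²=445 > ρ²=52 → inactive
o3: d²=17 ≤ ρ²=52; F_rep = 22·(-1,-4)/17² = (-0.0761,-0.3045)
o4: d²=709 > ρ²=52 → inactive
F = F_att + ΣF_rep = (0.4239,-2.8045)
Δp = p'−p = (0.0212,-0.1402); α = Δx/Fx = (49/2312) / (245/578) = 1/20
check: Δy/Fy = (-1621/11560) / (-1621/578) = 1/20 ✓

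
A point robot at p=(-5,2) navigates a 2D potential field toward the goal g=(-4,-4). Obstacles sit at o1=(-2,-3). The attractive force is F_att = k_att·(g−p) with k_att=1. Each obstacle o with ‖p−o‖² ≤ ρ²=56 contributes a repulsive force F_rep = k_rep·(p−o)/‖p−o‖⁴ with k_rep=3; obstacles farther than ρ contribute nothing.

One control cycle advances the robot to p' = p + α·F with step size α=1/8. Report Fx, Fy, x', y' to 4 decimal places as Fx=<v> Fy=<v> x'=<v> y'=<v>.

F_att = 1·(g−p) = 1·(1,-6) = (1.0000,-6.0000)
o1: d²=34 ≤ ρ²=56; F_rep = 3·(-3,5)/34² = (-0.0078,0.0130)
F = F_att + ΣF_rep = (0.9922,-5.9870)
p' = p + 1/8·F = (-4.8760,1.2516)

Fx=0.9922 Fy=-5.9870 x'=-4.8760 y'=1.2516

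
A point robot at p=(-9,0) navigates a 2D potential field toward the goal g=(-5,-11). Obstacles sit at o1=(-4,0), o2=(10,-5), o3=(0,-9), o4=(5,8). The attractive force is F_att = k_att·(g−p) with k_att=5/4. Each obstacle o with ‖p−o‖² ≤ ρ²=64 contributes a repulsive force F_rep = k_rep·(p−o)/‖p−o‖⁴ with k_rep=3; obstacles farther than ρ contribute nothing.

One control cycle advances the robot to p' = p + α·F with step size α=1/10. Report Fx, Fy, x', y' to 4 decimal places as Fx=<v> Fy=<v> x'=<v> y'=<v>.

Fx=4.9760 Fy=-13.7500 x'=-8.5024 y'=-1.3750

F_att = 5/4·(g−p) = 5/4·(4,-11) = (5.0000,-13.7500)
o1: d²=25 ≤ ρ²=64; F_rep = 3·(-5,0)/25² = (-0.0240,0.0000)
o2: d²=386 > ρ²=64 → inactive
o3: d²=162 > ρ²=64 → inactive
o4: d²=260 > ρ²=64 → inactive
F = F_att + ΣF_rep = (4.9760,-13.7500)
p' = p + 1/10·F = (-8.5024,-1.3750)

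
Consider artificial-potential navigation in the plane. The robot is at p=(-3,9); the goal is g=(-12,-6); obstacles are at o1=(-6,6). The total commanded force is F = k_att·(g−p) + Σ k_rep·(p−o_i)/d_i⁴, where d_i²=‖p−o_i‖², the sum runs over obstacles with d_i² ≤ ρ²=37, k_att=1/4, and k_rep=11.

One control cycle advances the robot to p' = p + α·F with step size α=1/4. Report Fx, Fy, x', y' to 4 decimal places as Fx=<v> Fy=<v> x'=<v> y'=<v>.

F_att = 1/4·(g−p) = 1/4·(-9,-15) = (-2.2500,-3.7500)
o1: d²=18 ≤ ρ²=37; F_rep = 11·(3,3)/18² = (0.1019,0.1019)
F = F_att + ΣF_rep = (-2.1481,-3.6481)
p' = p + 1/4·F = (-3.5370,8.0880)

Fx=-2.1481 Fy=-3.6481 x'=-3.5370 y'=8.0880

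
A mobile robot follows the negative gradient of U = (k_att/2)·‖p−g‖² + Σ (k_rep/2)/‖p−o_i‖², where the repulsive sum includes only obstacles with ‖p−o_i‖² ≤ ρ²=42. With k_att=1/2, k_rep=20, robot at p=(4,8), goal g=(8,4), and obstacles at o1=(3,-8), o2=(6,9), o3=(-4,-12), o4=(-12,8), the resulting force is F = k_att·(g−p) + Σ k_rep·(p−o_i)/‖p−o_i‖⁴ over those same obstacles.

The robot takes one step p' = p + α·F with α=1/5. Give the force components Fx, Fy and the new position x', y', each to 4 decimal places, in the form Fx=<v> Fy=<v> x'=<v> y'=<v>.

Fx=0.4000 Fy=-2.8000 x'=4.0800 y'=7.4400

F_att = 1/2·(g−p) = 1/2·(4,-4) = (2.0000,-2.0000)
o1: d²=257 > ρ²=42 → inactive
o2: d²=5 ≤ ρ²=42; F_rep = 20·(-2,-1)/5² = (-1.6000,-0.8000)
o3: d²=464 > ρ²=42 → inactive
o4: d²=256 > ρ²=42 → inactive
F = F_att + ΣF_rep = (0.4000,-2.8000)
p' = p + 1/5·F = (4.0800,7.4400)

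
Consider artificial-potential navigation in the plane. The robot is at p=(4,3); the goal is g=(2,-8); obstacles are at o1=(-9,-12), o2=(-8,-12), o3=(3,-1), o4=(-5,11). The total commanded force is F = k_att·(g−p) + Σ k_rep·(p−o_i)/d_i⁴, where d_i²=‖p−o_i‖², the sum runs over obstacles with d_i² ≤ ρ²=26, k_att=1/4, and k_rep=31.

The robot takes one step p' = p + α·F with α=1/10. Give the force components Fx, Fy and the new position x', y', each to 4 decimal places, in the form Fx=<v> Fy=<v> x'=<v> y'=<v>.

Fx=-0.3927 Fy=-2.3209 x'=3.9607 y'=2.7679

F_att = 1/4·(g−p) = 1/4·(-2,-11) = (-0.5000,-2.7500)
o1: d²=394 > ρ²=26 → inactive
o2: d²=369 > ρ²=26 → inactive
o3: d²=17 ≤ ρ²=26; F_rep = 31·(1,4)/17² = (0.1073,0.4291)
o4: d²=145 > ρ²=26 → inactive
F = F_att + ΣF_rep = (-0.3927,-2.3209)
p' = p + 1/10·F = (3.9607,2.7679)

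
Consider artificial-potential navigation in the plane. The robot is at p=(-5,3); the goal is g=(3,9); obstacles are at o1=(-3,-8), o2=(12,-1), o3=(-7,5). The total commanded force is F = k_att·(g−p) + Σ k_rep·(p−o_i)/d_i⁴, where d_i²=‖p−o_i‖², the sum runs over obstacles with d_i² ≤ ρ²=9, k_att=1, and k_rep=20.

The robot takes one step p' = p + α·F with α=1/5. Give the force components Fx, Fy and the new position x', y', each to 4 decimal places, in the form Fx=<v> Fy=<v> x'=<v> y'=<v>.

F_att = 1·(g−p) = 1·(8,6) = (8.0000,6.0000)
o1: d²=125 > ρ²=9 → inactive
o2: d²=305 > ρ²=9 → inactive
o3: d²=8 ≤ ρ²=9; F_rep = 20·(2,-2)/8² = (0.6250,-0.6250)
F = F_att + ΣF_rep = (8.6250,5.3750)
p' = p + 1/5·F = (-3.2750,4.0750)

Fx=8.6250 Fy=5.3750 x'=-3.2750 y'=4.0750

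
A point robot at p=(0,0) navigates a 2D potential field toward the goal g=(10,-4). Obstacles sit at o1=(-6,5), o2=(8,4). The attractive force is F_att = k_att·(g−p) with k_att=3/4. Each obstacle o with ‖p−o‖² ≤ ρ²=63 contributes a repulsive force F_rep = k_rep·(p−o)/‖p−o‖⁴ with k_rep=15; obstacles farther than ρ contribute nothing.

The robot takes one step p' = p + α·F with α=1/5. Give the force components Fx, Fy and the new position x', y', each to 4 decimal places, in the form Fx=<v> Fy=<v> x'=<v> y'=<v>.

Fx=7.5242 Fy=-3.0202 x'=1.5048 y'=-0.6040

F_att = 3/4·(g−p) = 3/4·(10,-4) = (7.5000,-3.0000)
o1: d²=61 ≤ ρ²=63; F_rep = 15·(6,-5)/61² = (0.0242,-0.0202)
o2: d²=80 > ρ²=63 → inactive
F = F_att + ΣF_rep = (7.5242,-3.0202)
p' = p + 1/5·F = (1.5048,-0.6040)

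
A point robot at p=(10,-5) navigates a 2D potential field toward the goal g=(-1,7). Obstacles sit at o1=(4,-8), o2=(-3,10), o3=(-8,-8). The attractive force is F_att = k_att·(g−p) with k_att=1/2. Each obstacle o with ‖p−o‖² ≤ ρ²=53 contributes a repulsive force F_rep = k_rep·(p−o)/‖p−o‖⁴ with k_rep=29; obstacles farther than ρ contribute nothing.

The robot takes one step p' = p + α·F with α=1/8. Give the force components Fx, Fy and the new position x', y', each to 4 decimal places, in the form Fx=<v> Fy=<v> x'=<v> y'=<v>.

F_att = 1/2·(g−p) = 1/2·(-11,12) = (-5.5000,6.0000)
o1: d²=45 ≤ ρ²=53; F_rep = 29·(6,3)/45² = (0.0859,0.0430)
o2: d²=394 > ρ²=53 → inactive
o3: d²=333 > ρ²=53 → inactive
F = F_att + ΣF_rep = (-5.4141,6.0430)
p' = p + 1/8·F = (9.3232,-4.2446)

Fx=-5.4141 Fy=6.0430 x'=9.3232 y'=-4.2446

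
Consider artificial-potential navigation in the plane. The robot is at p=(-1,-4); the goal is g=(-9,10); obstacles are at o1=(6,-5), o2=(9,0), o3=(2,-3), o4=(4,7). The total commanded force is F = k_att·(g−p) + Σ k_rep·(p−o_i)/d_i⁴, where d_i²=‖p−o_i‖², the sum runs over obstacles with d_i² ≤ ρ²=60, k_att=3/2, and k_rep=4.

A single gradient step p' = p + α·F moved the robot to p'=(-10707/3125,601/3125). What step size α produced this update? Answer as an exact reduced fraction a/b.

α = 1/5

F_att = 3/2·(g−p) = 3/2·(-8,14) = (-12.0000,21.0000)
o1: d²=50 ≤ ρ²=60; F_rep = 4·(-7,1)/50² = (-0.0112,0.0016)
o2: d²=116 > ρ²=60 → inactive
o3: d²=10 ≤ ρ²=60; F_rep = 4·(-3,-1)/10² = (-0.1200,-0.0400)
o4: d²=146 > ρ²=60 → inactive
F = F_att + ΣF_rep = (-12.1312,20.9616)
Δp = p'−p = (-2.4262,4.1923); α = Δx/Fx = (-7582/3125) / (-7582/625) = 1/5
check: Δy/Fy = (13101/3125) / (13101/625) = 1/5 ✓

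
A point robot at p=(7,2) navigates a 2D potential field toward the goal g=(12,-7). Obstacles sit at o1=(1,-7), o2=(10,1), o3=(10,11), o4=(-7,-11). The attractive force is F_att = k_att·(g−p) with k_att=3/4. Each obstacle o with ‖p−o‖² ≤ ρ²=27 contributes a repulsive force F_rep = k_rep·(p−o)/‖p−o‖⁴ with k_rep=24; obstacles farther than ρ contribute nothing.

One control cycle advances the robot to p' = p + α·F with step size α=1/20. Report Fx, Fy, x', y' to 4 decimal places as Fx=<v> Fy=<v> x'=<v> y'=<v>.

F_att = 3/4·(g−p) = 3/4·(5,-9) = (3.7500,-6.7500)
o1: d²=117 > ρ²=27 → inactive
o2: d²=10 ≤ ρ²=27; F_rep = 24·(-3,1)/10² = (-0.7200,0.2400)
o3: d²=90 > ρ²=27 → inactive
o4: d²=365 > ρ²=27 → inactive
F = F_att + ΣF_rep = (3.0300,-6.5100)
p' = p + 1/20·F = (7.1515,1.6745)

Fx=3.0300 Fy=-6.5100 x'=7.1515 y'=1.6745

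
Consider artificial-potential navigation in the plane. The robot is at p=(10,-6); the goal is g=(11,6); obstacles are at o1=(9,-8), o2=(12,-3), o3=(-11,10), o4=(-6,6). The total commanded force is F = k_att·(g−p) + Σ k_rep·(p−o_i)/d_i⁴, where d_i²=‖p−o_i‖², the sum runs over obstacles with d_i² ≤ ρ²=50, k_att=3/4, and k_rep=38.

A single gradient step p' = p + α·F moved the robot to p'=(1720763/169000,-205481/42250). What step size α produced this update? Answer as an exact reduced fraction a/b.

F_att = 3/4·(g−p) = 3/4·(1,12) = (0.7500,9.0000)
o1: d²=5 ≤ ρ²=50; F_rep = 38·(1,2)/5² = (1.5200,3.0400)
o2: d²=13 ≤ ρ²=50; F_rep = 38·(-2,-3)/13² = (-0.4497,-0.6746)
o3: d²=697 > ρ²=50 → inactive
o4: d²=400 > ρ²=50 → inactive
F = F_att + ΣF_rep = (1.8203,11.3654)
Δp = p'−p = (0.1820,1.1365); α = Δx/Fx = (30763/169000) / (30763/16900) = 1/10
check: Δy/Fy = (48019/42250) / (48019/4225) = 1/10 ✓

α = 1/10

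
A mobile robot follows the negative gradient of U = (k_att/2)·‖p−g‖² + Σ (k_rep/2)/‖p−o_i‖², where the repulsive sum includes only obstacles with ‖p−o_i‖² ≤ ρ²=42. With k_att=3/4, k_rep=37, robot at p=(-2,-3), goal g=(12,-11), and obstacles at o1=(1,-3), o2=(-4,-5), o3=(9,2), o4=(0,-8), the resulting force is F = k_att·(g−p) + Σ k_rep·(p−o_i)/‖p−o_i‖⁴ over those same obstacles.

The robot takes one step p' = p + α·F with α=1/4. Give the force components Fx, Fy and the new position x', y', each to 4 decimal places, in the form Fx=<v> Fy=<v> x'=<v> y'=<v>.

F_att = 3/4·(g−p) = 3/4·(14,-8) = (10.5000,-6.0000)
o1: d²=9 ≤ ρ²=42; F_rep = 37·(-3,0)/9² = (-1.3704,0.0000)
o2: d²=8 ≤ ρ²=42; F_rep = 37·(2,2)/8² = (1.1562,1.1562)
o3: d²=146 > ρ²=42 → inactive
o4: d²=29 ≤ ρ²=42; F_rep = 37·(-2,5)/29² = (-0.0880,0.2200)
F = F_att + ΣF_rep = (10.1979,-4.6238)
p' = p + 1/4·F = (0.5495,-4.1559)

Fx=10.1979 Fy=-4.6238 x'=0.5495 y'=-4.1559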